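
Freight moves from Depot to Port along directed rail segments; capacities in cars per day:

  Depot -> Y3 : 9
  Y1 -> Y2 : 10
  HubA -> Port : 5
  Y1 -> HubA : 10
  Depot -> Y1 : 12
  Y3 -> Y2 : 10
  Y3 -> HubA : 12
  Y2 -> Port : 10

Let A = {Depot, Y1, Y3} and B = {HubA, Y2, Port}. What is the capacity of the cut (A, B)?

42

Edges leaving {Depot, Y1, Y3}: Y1→HubA (10), Y1→Y2 (10), Y3→HubA (12), Y3→Y2 (10).
Cut capacity = 10 + 10 + 12 + 10 = 42.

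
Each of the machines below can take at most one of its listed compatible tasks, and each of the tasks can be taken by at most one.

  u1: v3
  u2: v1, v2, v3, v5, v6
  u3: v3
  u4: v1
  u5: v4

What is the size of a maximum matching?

4

Unit-capacity flow: source→left, listed edges, right→sink; max matching = max flow.
Augmenting path u1→v3 (+1); matched 1.
Augmenting path u2→v1 (+1); matched 2.
Augmenting path u5→v4 (+1); matched 3.
Augmenting path u4→v1→u2→v2 (+1); matched 4.
No augmenting path remains; maximum matching = 4.
König certificate: {u2, u4, u5, v3} is a vertex cover of size 4 (every listed pair touches it), so no matching can be larger.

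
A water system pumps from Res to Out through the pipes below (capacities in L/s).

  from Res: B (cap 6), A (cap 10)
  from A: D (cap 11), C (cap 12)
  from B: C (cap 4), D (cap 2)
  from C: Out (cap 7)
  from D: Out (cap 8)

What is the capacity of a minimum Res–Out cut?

Augment Res→A→C→Out: bottleneck 7, flow now 7.
Augment Res→A→D→Out: bottleneck 3, flow now 10.
Augment Res→B→D→Out: bottleneck 2, flow now 12.
Augment Res→B→C→A→D→Out: bottleneck 3, flow now 15. (uses reverse residual edge)
No augmenting path remains; maximum flow = 15.
By max-flow min-cut, the minimum cut capacity equals the max flow.
In the residual graph, reachable from Res: {Res, A, B, C, D}.
Min-cut edges: C→Out (7), D→Out (8); capacity 7 + 8 = 15.

15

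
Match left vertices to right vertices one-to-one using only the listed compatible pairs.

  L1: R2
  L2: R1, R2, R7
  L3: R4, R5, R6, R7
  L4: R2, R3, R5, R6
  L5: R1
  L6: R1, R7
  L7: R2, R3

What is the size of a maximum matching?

6

Unit-capacity flow: source→left, listed edges, right→sink; max matching = max flow.
Augmenting path L1→R2 (+1); matched 1.
Augmenting path L2→R1 (+1); matched 2.
Augmenting path L3→R4 (+1); matched 3.
Augmenting path L4→R3 (+1); matched 4.
Augmenting path L6→R7 (+1); matched 5.
Augmenting path L7→R3→L4→R5 (+1); matched 6.
No augmenting path remains; maximum matching = 6.
König certificate: {L3, L4, L7, R1, R2, R7} is a vertex cover of size 6 (every listed pair touches it), so no matching can be larger.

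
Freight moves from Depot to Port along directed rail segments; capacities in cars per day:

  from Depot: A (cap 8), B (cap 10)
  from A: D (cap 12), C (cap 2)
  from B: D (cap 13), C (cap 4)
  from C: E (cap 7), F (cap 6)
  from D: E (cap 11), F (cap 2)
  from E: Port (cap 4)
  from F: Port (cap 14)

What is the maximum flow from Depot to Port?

12

Augment Depot→A→C→E→Port: bottleneck 2, flow now 2.
Augment Depot→A→D→E→Port: bottleneck 2, flow now 4.
Augment Depot→A→D→F→Port: bottleneck 2, flow now 6.
Augment Depot→B→C→F→Port: bottleneck 4, flow now 10.
Augment Depot→A→D→E→C→F→Port: bottleneck 2, flow now 12. (uses reverse residual edge)
No augmenting path remains; maximum flow = 12.
In the residual graph, reachable from Depot: {Depot, A, B, D, E}.
Min-cut edges: A→C (2), B→C (4), D→F (2), E→Port (4); capacity 2 + 4 + 2 + 4 = 12.
This cut is saturated, so no flow can exceed 12.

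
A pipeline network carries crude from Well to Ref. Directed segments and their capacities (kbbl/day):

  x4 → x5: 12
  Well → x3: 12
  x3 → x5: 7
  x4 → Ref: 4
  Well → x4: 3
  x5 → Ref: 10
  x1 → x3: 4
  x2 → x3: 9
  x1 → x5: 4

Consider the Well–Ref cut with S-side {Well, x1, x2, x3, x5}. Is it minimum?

Given cut capacity: 3 + 10 = 13.
Augment Well→x4→Ref: bottleneck 3, flow now 3.
Augment Well→x3→x5→Ref: bottleneck 7, flow now 10.
No augmenting path remains; maximum flow = 10.
In the residual graph, reachable from Well: {Well, x3}.
Min-cut edges: Well→x4 (3), x3→x5 (7); capacity 3 + 7 = 10.
Cut capacity 13 exceeds the max flow 10, so it is not minimum.

No — its capacity is 13, but the minimum cut has capacity 10.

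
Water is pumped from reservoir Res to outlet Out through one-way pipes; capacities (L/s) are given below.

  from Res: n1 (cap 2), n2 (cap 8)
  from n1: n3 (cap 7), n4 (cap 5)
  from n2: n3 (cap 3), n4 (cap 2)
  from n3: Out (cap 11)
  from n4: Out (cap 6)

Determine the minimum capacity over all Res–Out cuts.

7

Augment Res→n1→n3→Out: bottleneck 2, flow now 2.
Augment Res→n2→n3→Out: bottleneck 3, flow now 5.
Augment Res→n2→n4→Out: bottleneck 2, flow now 7.
No augmenting path remains; maximum flow = 7.
By max-flow min-cut, the minimum cut capacity equals the max flow.
In the residual graph, reachable from Res: {Res, n2}.
Min-cut edges: Res→n1 (2), n2→n3 (3), n2→n4 (2); capacity 2 + 3 + 2 = 7.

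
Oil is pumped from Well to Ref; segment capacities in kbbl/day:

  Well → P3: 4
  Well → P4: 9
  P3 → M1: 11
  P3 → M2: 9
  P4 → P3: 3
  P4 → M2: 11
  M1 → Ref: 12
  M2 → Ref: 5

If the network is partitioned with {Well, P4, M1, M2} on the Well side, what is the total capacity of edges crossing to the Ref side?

Edges leaving {Well, P4, M1, M2}: Well→P3 (4), P4→P3 (3), M1→Ref (12), M2→Ref (5).
Cut capacity = 4 + 3 + 12 + 5 = 24.

24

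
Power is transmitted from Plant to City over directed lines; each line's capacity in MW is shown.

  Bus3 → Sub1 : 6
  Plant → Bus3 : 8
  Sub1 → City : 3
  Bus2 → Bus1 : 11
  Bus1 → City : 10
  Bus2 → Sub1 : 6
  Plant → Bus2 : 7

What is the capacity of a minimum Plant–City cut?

Augment Plant→Bus2→Sub1→City: bottleneck 3, flow now 3.
Augment Plant→Bus2→Bus1→City: bottleneck 4, flow now 7.
Augment Plant→Bus3→Sub1→Bus2→Bus1→City: bottleneck 3, flow now 10. (uses reverse residual edge)
No augmenting path remains; maximum flow = 10.
By max-flow min-cut, the minimum cut capacity equals the max flow.
In the residual graph, reachable from Plant: {Plant, Bus3, Sub1}.
Min-cut edges: Plant→Bus2 (7), Sub1→City (3); capacity 7 + 3 = 10.

10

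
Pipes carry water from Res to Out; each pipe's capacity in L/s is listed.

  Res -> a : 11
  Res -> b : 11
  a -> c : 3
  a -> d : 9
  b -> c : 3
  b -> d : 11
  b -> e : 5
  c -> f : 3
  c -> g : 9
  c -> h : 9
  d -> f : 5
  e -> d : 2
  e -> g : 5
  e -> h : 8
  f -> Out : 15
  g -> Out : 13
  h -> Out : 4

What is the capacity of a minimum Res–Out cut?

16

Augment Res→a→c→f→Out: bottleneck 3, flow now 3.
Augment Res→a→d→f→Out: bottleneck 5, flow now 8.
Augment Res→b→c→g→Out: bottleneck 3, flow now 11.
Augment Res→b→e→g→Out: bottleneck 5, flow now 16.
No augmenting path remains; maximum flow = 16.
By max-flow min-cut, the minimum cut capacity equals the max flow.
In the residual graph, reachable from Res: {Res, a, b, d}.
Min-cut edges: a→c (3), b→c (3), b→e (5), d→f (5); capacity 3 + 3 + 5 + 5 = 16.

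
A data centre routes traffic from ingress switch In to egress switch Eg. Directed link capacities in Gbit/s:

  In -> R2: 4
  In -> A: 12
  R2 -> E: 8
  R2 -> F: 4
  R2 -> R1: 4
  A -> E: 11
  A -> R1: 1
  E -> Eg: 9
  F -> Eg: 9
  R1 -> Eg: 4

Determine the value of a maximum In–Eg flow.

14

Augment In→R2→E→Eg: bottleneck 4, flow now 4.
Augment In→A→E→Eg: bottleneck 5, flow now 9.
Augment In→A→R1→Eg: bottleneck 1, flow now 10.
Augment In→A→E→R2→F→Eg: bottleneck 4, flow now 14. (uses reverse residual edge)
No augmenting path remains; maximum flow = 14.
In the residual graph, reachable from In: {In, A, E}.
Min-cut edges: In→R2 (4), A→R1 (1), E→Eg (9); capacity 4 + 1 + 9 = 14.
This cut is saturated, so no flow can exceed 14.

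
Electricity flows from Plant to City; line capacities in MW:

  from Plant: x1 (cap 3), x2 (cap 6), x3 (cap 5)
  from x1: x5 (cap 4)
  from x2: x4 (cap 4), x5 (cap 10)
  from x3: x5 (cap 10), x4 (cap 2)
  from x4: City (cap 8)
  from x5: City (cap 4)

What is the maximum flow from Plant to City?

Augment Plant→x1→x5→City: bottleneck 3, flow now 3.
Augment Plant→x2→x4→City: bottleneck 4, flow now 7.
Augment Plant→x2→x5→City: bottleneck 1, flow now 8.
Augment Plant→x3→x4→City: bottleneck 2, flow now 10.
No augmenting path remains; maximum flow = 10.
In the residual graph, reachable from Plant: {Plant, x1, x2, x3, x5}.
Min-cut edges: x2→x4 (4), x3→x4 (2), x5→City (4); capacity 4 + 2 + 4 = 10.
This cut is saturated, so no flow can exceed 10.

10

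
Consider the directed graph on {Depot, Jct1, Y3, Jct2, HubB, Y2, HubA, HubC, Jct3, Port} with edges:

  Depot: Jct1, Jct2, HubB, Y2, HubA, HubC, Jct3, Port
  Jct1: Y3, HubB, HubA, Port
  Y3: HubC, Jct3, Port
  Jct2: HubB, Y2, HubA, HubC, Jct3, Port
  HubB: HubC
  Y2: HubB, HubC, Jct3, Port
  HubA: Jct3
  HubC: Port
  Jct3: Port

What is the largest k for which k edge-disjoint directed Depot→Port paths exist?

6

Assign every edge capacity 1; by Menger, the answer equals the max flow.
Path Depot→Port (+1); total 1.
Path Depot→Jct1→Port (+1); total 2.
Path Depot→Jct2→Port (+1); total 3.
Path Depot→Y2→Port (+1); total 4.
Path Depot→HubC→Port (+1); total 5.
Path Depot→Jct3→Port (+1); total 6.
No residual Depot→Port path; max flow = 6.
Certifying cut of size 6: {Depot→Jct1, Depot→Jct2, Depot→Port, Depot→Y2, HubC→Port, Jct3→Port}.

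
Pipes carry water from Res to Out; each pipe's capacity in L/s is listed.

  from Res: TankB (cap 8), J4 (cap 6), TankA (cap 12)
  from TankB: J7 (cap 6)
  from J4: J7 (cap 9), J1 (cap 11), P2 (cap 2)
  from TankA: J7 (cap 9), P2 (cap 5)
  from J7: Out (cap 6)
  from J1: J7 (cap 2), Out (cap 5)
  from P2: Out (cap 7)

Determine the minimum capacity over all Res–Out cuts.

Augment Res→TankB→J7→Out: bottleneck 6, flow now 6.
Augment Res→J4→J1→Out: bottleneck 5, flow now 11.
Augment Res→J4→P2→Out: bottleneck 1, flow now 12.
Augment Res→TankA→P2→Out: bottleneck 5, flow now 17.
No augmenting path remains; maximum flow = 17.
By max-flow min-cut, the minimum cut capacity equals the max flow.
In the residual graph, reachable from Res: {Res, TankB, TankA, J7}.
Min-cut edges: Res→J4 (6), TankA→P2 (5), J7→Out (6); capacity 6 + 5 + 6 = 17.

17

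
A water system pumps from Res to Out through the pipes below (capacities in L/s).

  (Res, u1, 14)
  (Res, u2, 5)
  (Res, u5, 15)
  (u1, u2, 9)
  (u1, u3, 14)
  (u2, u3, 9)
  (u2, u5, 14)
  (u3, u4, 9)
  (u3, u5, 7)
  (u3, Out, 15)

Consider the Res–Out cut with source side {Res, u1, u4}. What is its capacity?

Edges leaving {Res, u1, u4}: Res→u2 (5), Res→u5 (15), u1→u2 (9), u1→u3 (14).
Cut capacity = 5 + 15 + 9 + 14 = 43.

43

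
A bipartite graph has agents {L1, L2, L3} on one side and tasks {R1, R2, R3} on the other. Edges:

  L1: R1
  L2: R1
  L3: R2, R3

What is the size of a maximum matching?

2

Unit-capacity flow: source→left, listed edges, right→sink; max matching = max flow.
Augmenting path L1→R1 (+1); matched 1.
Augmenting path L3→R2 (+1); matched 2.
No augmenting path remains; maximum matching = 2.
König certificate: {L3, R1} is a vertex cover of size 2 (every listed pair touches it), so no matching can be larger.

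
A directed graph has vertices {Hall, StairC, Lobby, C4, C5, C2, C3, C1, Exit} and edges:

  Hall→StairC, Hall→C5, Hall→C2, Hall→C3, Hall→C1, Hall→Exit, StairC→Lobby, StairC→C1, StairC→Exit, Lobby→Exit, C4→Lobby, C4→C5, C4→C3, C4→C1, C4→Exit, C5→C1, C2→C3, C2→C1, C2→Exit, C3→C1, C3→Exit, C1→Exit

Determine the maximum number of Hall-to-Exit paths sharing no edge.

Assign every edge capacity 1; by Menger, the answer equals the max flow.
Path Hall→Exit (+1); total 1.
Path Hall→StairC→Exit (+1); total 2.
Path Hall→C2→Exit (+1); total 3.
Path Hall→C3→Exit (+1); total 4.
Path Hall→C1→Exit (+1); total 5.
No residual Hall→Exit path; max flow = 5.
Certifying cut of size 5: {C1→Exit, Hall→C2, Hall→C3, Hall→Exit, Hall→StairC}.

5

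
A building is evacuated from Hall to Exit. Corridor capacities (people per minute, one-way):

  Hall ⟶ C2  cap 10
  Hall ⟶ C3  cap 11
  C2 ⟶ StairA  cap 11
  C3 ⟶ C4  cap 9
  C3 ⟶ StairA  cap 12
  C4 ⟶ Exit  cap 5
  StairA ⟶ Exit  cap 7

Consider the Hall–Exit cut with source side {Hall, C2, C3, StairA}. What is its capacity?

16

Edges leaving {Hall, C2, C3, StairA}: C3→C4 (9), StairA→Exit (7).
Cut capacity = 9 + 7 = 16.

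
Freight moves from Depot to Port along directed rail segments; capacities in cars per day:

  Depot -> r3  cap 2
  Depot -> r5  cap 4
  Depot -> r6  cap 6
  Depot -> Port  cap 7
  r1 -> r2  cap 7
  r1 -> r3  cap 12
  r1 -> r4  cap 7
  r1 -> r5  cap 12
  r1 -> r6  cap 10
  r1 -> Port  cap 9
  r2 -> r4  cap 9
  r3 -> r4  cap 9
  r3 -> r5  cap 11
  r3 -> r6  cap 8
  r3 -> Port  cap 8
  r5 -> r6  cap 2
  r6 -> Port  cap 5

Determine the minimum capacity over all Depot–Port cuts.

14

Augment Depot→Port: bottleneck 7, flow now 7.
Augment Depot→r3→Port: bottleneck 2, flow now 9.
Augment Depot→r6→Port: bottleneck 5, flow now 14.
No augmenting path remains; maximum flow = 14.
By max-flow min-cut, the minimum cut capacity equals the max flow.
In the residual graph, reachable from Depot: {Depot, r5, r6}.
Min-cut edges: Depot→r3 (2), Depot→Port (7), r6→Port (5); capacity 2 + 7 + 5 = 14.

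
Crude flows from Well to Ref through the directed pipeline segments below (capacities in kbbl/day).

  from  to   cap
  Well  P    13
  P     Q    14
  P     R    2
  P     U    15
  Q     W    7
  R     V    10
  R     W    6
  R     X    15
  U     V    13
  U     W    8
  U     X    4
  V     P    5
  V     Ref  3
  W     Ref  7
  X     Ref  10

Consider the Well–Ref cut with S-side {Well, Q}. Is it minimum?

No — its capacity is 20, but the minimum cut has capacity 13.

Given cut capacity: 13 + 7 = 20.
Augment Well→P→Q→W→Ref: bottleneck 7, flow now 7.
Augment Well→P→R→V→Ref: bottleneck 2, flow now 9.
Augment Well→P→U→V→Ref: bottleneck 1, flow now 10.
Augment Well→P→U→X→Ref: bottleneck 3, flow now 13.
No augmenting path remains; maximum flow = 13.
In the residual graph, reachable from Well: {Well}.
Min-cut edges: Well→P (13); capacity 13 = 13.
Cut capacity 20 exceeds the max flow 13, so it is not minimum.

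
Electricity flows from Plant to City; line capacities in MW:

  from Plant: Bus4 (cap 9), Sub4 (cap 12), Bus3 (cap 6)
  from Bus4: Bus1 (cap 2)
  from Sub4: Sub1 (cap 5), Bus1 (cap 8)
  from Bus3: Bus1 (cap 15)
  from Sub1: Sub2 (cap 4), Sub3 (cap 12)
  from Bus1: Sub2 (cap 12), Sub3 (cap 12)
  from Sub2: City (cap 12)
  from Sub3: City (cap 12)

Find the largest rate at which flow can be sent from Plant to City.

20

Augment Plant→Bus4→Bus1→Sub2→City: bottleneck 2, flow now 2.
Augment Plant→Sub4→Sub1→Sub2→City: bottleneck 4, flow now 6.
Augment Plant→Sub4→Sub1→Sub3→City: bottleneck 1, flow now 7.
Augment Plant→Sub4→Bus1→Sub2→City: bottleneck 6, flow now 13.
Augment Plant→Sub4→Bus1→Sub3→City: bottleneck 1, flow now 14.
Augment Plant→Bus3→Bus1→Sub3→City: bottleneck 6, flow now 20.
No augmenting path remains; maximum flow = 20.
In the residual graph, reachable from Plant: {Plant, Bus4}.
Min-cut edges: Plant→Sub4 (12), Plant→Bus3 (6), Bus4→Bus1 (2); capacity 12 + 6 + 2 = 20.
This cut is saturated, so no flow can exceed 20.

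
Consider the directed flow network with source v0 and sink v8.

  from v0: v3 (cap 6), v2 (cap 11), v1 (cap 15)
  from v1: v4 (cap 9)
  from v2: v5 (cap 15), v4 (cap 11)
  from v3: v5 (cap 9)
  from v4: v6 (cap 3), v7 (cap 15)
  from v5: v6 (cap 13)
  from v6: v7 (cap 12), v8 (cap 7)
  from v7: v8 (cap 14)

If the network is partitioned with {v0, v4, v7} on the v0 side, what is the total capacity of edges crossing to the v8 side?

Edges leaving {v0, v4, v7}: v0→v1 (15), v0→v2 (11), v0→v3 (6), v4→v6 (3), v7→v8 (14).
Cut capacity = 15 + 11 + 6 + 3 + 14 = 49.

49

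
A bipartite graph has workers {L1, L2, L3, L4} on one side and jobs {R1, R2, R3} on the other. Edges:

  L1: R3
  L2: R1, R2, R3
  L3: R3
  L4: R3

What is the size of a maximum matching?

2

Unit-capacity flow: source→left, listed edges, right→sink; max matching = max flow.
Augmenting path L1→R3 (+1); matched 1.
Augmenting path L2→R1 (+1); matched 2.
No augmenting path remains; maximum matching = 2.
König certificate: {L2, R3} is a vertex cover of size 2 (every listed pair touches it), so no matching can be larger.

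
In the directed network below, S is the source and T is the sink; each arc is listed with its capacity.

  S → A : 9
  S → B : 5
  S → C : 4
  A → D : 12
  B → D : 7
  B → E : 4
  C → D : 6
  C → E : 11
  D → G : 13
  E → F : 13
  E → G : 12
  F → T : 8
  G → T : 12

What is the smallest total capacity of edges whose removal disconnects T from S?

18

Augment S→A→D→G→T: bottleneck 9, flow now 9.
Augment S→B→D→G→T: bottleneck 3, flow now 12.
Augment S→B→E→F→T: bottleneck 2, flow now 14.
Augment S→C→E→F→T: bottleneck 4, flow now 18.
No augmenting path remains; maximum flow = 18.
By max-flow min-cut, the minimum cut capacity equals the max flow.
In the residual graph, reachable from S: {S}.
Min-cut edges: S→A (9), S→B (5), S→C (4); capacity 9 + 5 + 4 = 18.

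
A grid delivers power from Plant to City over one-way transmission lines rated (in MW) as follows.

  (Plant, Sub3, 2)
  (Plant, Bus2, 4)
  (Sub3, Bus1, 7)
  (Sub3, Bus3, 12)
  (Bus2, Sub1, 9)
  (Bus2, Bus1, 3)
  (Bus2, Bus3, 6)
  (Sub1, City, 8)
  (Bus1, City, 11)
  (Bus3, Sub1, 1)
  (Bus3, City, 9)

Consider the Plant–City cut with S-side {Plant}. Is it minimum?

Yes — it is a minimum cut (capacity 6).

Given cut capacity: 2 + 4 = 6.
Augment Plant→Sub3→Bus1→City: bottleneck 2, flow now 2.
Augment Plant→Bus2→Sub1→City: bottleneck 4, flow now 6.
No augmenting path remains; maximum flow = 6.
Cut capacity 6 equals the max flow, so it is a minimum cut.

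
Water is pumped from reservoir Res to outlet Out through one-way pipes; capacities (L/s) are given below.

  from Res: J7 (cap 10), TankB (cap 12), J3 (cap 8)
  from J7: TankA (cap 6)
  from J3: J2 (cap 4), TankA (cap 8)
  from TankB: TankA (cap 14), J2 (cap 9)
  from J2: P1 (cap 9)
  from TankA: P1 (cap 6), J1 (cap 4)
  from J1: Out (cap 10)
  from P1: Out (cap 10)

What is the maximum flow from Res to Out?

14

Augment Res→J7→TankA→J1→Out: bottleneck 4, flow now 4.
Augment Res→J7→TankA→P1→Out: bottleneck 2, flow now 6.
Augment Res→J3→J2→P1→Out: bottleneck 4, flow now 10.
Augment Res→J3→TankA→P1→Out: bottleneck 4, flow now 14.
No augmenting path remains; maximum flow = 14.
In the residual graph, reachable from Res: {Res, J7, J3, TankB, J2, TankA, P1}.
Min-cut edges: TankA→J1 (4), P1→Out (10); capacity 4 + 10 = 14.
This cut is saturated, so no flow can exceed 14.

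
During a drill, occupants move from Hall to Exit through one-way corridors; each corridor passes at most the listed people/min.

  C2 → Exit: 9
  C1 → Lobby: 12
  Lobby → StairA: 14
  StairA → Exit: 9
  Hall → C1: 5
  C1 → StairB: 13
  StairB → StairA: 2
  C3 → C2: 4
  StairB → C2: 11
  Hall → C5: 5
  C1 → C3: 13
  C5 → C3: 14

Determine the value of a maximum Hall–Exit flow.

9

Augment Hall→C1→C3→C2→Exit: bottleneck 4, flow now 4.
Augment Hall→C1→StairB→StairA→Exit: bottleneck 1, flow now 5.
Augment Hall→C5→C3→C1→StairB→StairA→Exit: bottleneck 1, flow now 6. (uses reverse residual edge)
Augment Hall→C5→C3→C1→StairB→C2→Exit: bottleneck 3, flow now 9. (uses reverse residual edge)
No augmenting path remains; maximum flow = 9.
In the residual graph, reachable from Hall: {Hall, C5, C3}.
Min-cut edges: Hall→C1 (5), C3→C2 (4); capacity 5 + 4 = 9.
This cut is saturated, so no flow can exceed 9.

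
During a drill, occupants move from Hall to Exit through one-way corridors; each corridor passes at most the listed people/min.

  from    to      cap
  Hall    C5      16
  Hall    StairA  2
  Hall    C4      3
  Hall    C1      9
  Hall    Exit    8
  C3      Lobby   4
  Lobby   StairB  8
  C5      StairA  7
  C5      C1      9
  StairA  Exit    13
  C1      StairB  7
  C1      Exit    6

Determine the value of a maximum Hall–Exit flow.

23

Augment Hall→Exit: bottleneck 8, flow now 8.
Augment Hall→StairA→Exit: bottleneck 2, flow now 10.
Augment Hall→C1→Exit: bottleneck 6, flow now 16.
Augment Hall→C5→StairA→Exit: bottleneck 7, flow now 23.
No augmenting path remains; maximum flow = 23.
In the residual graph, reachable from Hall: {Hall, C5, C4, C1, StairB}.
Min-cut edges: Hall→StairA (2), Hall→Exit (8), C5→StairA (7), C1→Exit (6); capacity 2 + 8 + 7 + 6 = 23.
This cut is saturated, so no flow can exceed 23.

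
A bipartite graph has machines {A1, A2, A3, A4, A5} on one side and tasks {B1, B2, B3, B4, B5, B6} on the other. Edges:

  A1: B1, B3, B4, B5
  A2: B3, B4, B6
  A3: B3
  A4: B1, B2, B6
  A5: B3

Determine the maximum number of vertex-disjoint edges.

Unit-capacity flow: source→left, listed edges, right→sink; max matching = max flow.
Augmenting path A1→B1 (+1); matched 1.
Augmenting path A2→B3 (+1); matched 2.
Augmenting path A4→B2 (+1); matched 3.
Augmenting path A3→B3→A2→B4 (+1); matched 4.
No augmenting path remains; maximum matching = 4.
König certificate: {A1, A2, A4, B3} is a vertex cover of size 4 (every listed pair touches it), so no matching can be larger.

4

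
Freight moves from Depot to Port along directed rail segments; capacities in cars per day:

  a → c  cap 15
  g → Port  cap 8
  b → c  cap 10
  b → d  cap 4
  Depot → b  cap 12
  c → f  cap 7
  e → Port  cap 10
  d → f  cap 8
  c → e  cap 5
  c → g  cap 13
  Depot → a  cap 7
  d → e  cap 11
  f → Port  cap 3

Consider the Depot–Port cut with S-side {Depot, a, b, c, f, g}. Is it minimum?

Given cut capacity: 4 + 5 + 3 + 8 = 20.
Augment Depot→a→c→e→Port: bottleneck 5, flow now 5.
Augment Depot→a→c→f→Port: bottleneck 2, flow now 7.
Augment Depot→b→c→f→Port: bottleneck 1, flow now 8.
Augment Depot→b→c→g→Port: bottleneck 8, flow now 16.
Augment Depot→b→d→e→Port: bottleneck 3, flow now 19.
No augmenting path remains; maximum flow = 19.
In the residual graph, reachable from Depot: {Depot}.
Min-cut edges: Depot→a (7), Depot→b (12); capacity 7 + 12 = 19.
Cut capacity 20 exceeds the max flow 19, so it is not minimum.

No — its capacity is 20, but the minimum cut has capacity 19.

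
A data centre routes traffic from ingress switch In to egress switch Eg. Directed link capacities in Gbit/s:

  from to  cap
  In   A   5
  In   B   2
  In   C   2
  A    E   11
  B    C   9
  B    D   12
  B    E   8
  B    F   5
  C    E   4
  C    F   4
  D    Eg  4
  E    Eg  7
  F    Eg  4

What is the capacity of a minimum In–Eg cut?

Augment In→A→E→Eg: bottleneck 5, flow now 5.
Augment In→B→D→Eg: bottleneck 2, flow now 7.
Augment In→C→E→Eg: bottleneck 2, flow now 9.
No augmenting path remains; maximum flow = 9.
By max-flow min-cut, the minimum cut capacity equals the max flow.
In the residual graph, reachable from In: {In}.
Min-cut edges: In→A (5), In→B (2), In→C (2); capacity 5 + 2 + 2 = 9.

9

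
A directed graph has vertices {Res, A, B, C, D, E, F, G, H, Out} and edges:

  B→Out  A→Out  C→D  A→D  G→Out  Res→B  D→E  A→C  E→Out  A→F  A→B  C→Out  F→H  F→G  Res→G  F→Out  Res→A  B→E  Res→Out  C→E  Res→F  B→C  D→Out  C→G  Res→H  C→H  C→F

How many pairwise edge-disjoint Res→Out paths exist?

5

Assign every edge capacity 1; by Menger, the answer equals the max flow.
Path Res→Out (+1); total 1.
Path Res→A→Out (+1); total 2.
Path Res→B→Out (+1); total 3.
Path Res→F→Out (+1); total 4.
Path Res→G→Out (+1); total 5.
No residual Res→Out path; max flow = 5.
Certifying cut of size 5: {Res→A, Res→B, Res→F, Res→G, Res→Out}.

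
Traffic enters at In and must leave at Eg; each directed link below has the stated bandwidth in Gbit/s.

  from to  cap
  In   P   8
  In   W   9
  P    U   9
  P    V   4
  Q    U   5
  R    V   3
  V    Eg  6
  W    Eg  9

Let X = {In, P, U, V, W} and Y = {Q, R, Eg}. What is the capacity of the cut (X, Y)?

Edges leaving {In, P, U, V, W}: V→Eg (6), W→Eg (9).
Cut capacity = 6 + 9 = 15.

15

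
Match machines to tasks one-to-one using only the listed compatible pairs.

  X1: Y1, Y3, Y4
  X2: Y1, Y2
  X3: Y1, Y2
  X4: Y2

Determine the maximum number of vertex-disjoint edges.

Unit-capacity flow: source→left, listed edges, right→sink; max matching = max flow.
Augmenting path X1→Y1 (+1); matched 1.
Augmenting path X2→Y2 (+1); matched 2.
Augmenting path X3→Y1→X1→Y3 (+1); matched 3.
No augmenting path remains; maximum matching = 3.
König certificate: {X1, Y1, Y2} is a vertex cover of size 3 (every listed pair touches it), so no matching can be larger.

3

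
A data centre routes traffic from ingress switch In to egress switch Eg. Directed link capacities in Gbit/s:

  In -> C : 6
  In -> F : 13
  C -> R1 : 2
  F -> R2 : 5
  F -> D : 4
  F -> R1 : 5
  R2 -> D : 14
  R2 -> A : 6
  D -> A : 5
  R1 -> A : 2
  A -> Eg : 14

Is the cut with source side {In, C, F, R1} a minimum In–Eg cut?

Given cut capacity: 5 + 4 + 2 = 11.
Augment In→C→R1→A→Eg: bottleneck 2, flow now 2.
Augment In→F→R2→A→Eg: bottleneck 5, flow now 7.
Augment In→F→D→A→Eg: bottleneck 4, flow now 11.
No augmenting path remains; maximum flow = 11.
Cut capacity 11 equals the max flow, so it is a minimum cut.

Yes — it is a minimum cut (capacity 11).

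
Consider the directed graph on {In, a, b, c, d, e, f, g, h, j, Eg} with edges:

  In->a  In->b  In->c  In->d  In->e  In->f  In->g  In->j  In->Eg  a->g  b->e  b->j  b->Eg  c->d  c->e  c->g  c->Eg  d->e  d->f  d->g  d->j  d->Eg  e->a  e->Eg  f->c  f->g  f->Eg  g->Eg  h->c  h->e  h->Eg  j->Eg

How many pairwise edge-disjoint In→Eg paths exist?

Assign every edge capacity 1; by Menger, the answer equals the max flow.
Path In→Eg (+1); total 1.
Path In→b→Eg (+1); total 2.
Path In→c→Eg (+1); total 3.
Path In→d→Eg (+1); total 4.
Path In→e→Eg (+1); total 5.
Path In→f→Eg (+1); total 6.
Path In→g→Eg (+1); total 7.
Path In→j→Eg (+1); total 8.
No residual In→Eg path; max flow = 8.
Certifying cut of size 8: {In→Eg, In→b, In→c, In→d, In→e, In→f, In→j, g→Eg}.

8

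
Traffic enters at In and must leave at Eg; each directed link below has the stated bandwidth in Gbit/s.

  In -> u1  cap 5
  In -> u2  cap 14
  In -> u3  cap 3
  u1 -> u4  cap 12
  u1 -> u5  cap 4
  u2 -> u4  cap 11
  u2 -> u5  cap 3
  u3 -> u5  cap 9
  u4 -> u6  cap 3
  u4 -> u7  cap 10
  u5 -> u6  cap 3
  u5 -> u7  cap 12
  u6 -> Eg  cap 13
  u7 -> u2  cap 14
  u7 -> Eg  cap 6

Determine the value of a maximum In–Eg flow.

Augment In→u1→u4→u6→Eg: bottleneck 3, flow now 3.
Augment In→u1→u4→u7→Eg: bottleneck 2, flow now 5.
Augment In→u2→u4→u7→Eg: bottleneck 4, flow now 9.
Augment In→u2→u5→u6→Eg: bottleneck 3, flow now 12.
No augmenting path remains; maximum flow = 12.
In the residual graph, reachable from In: {In, u1, u2, u3, u4, u5, u7}.
Min-cut edges: u4→u6 (3), u5→u6 (3), u7→Eg (6); capacity 3 + 3 + 6 = 12.
This cut is saturated, so no flow can exceed 12.

12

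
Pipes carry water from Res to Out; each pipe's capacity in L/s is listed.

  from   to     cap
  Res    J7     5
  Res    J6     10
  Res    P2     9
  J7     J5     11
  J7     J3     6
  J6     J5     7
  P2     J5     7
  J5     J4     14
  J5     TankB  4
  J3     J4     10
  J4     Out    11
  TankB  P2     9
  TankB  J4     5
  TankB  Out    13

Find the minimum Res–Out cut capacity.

15

Augment Res→J7→J5→J4→Out: bottleneck 5, flow now 5.
Augment Res→J6→J5→J4→Out: bottleneck 6, flow now 11.
Augment Res→J6→J5→TankB→Out: bottleneck 1, flow now 12.
Augment Res→P2→J5→TankB→Out: bottleneck 3, flow now 15.
No augmenting path remains; maximum flow = 15.
By max-flow min-cut, the minimum cut capacity equals the max flow.
In the residual graph, reachable from Res: {Res, J7, J6, P2, J5, J3, J4}.
Min-cut edges: J5→TankB (4), J4→Out (11); capacity 4 + 11 = 15.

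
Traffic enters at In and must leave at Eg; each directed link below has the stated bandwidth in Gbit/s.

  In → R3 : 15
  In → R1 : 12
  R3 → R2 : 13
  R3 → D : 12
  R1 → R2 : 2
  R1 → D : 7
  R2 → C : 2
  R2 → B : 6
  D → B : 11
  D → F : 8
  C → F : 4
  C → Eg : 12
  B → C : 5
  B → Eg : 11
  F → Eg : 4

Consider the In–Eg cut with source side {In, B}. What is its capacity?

Edges leaving {In, B}: In→R3 (15), In→R1 (12), B→C (5), B→Eg (11).
Cut capacity = 15 + 12 + 5 + 11 = 43.

43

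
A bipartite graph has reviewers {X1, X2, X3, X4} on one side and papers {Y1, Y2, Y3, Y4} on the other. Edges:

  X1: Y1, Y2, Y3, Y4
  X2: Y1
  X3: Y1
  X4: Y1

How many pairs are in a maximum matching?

2

Unit-capacity flow: source→left, listed edges, right→sink; max matching = max flow.
Augmenting path X1→Y1 (+1); matched 1.
Augmenting path X2→Y1→X1→Y2 (+1); matched 2.
No augmenting path remains; maximum matching = 2.
König certificate: {X1, Y1} is a vertex cover of size 2 (every listed pair touches it), so no matching can be larger.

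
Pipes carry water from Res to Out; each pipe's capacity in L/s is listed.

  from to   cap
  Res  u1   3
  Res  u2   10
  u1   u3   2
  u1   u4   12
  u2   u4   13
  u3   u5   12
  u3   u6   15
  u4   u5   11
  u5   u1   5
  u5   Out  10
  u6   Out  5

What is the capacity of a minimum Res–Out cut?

Augment Res→u1→u3→u5→Out: bottleneck 2, flow now 2.
Augment Res→u1→u4→u5→Out: bottleneck 1, flow now 3.
Augment Res→u2→u4→u5→Out: bottleneck 7, flow now 10.
Augment Res→u2→u4→u5→u3→u6→Out: bottleneck 2, flow now 12. (uses reverse residual edge)
No augmenting path remains; maximum flow = 12.
By max-flow min-cut, the minimum cut capacity equals the max flow.
In the residual graph, reachable from Res: {Res, u1, u2, u4, u5}.
Min-cut edges: u1→u3 (2), u5→Out (10); capacity 2 + 10 = 12.

12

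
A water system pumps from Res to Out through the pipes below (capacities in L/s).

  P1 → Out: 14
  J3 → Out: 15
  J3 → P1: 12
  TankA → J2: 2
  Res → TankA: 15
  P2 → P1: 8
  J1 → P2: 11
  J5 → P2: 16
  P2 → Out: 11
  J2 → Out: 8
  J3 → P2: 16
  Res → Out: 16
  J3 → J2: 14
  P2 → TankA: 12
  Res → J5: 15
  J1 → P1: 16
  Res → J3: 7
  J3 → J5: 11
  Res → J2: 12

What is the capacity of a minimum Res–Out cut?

Augment Res→Out: bottleneck 16, flow now 16.
Augment Res→J3→Out: bottleneck 7, flow now 23.
Augment Res→J2→Out: bottleneck 8, flow now 31.
Augment Res→J5→P2→Out: bottleneck 11, flow now 42.
Augment Res→J5→P2→P1→Out: bottleneck 4, flow now 46.
No augmenting path remains; maximum flow = 46.
By max-flow min-cut, the minimum cut capacity equals the max flow.
In the residual graph, reachable from Res: {Res, TankA, J2}.
Min-cut edges: Res→J3 (7), Res→J5 (15), Res→Out (16), J2→Out (8); capacity 7 + 15 + 16 + 8 = 46.

46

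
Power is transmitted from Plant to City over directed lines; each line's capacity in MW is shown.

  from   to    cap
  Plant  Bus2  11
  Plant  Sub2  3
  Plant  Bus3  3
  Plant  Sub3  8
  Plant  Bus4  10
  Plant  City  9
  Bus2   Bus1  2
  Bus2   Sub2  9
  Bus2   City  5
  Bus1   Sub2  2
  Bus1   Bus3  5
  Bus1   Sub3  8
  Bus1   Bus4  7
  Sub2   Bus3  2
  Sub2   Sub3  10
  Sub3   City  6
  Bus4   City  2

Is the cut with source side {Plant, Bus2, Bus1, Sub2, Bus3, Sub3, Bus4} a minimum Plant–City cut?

Given cut capacity: 9 + 5 + 6 + 2 = 22.
Augment Plant→City: bottleneck 9, flow now 9.
Augment Plant→Bus2→City: bottleneck 5, flow now 14.
Augment Plant→Sub3→City: bottleneck 6, flow now 20.
Augment Plant→Bus4→City: bottleneck 2, flow now 22.
No augmenting path remains; maximum flow = 22.
Cut capacity 22 equals the max flow, so it is a minimum cut.

Yes — it is a minimum cut (capacity 22).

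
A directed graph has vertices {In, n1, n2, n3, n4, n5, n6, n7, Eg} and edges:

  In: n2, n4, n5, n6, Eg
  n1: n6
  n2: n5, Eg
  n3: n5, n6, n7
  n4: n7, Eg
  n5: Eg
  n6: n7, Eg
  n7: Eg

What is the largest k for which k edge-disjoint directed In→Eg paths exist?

Assign every edge capacity 1; by Menger, the answer equals the max flow.
Path In→Eg (+1); total 1.
Path In→n2→Eg (+1); total 2.
Path In→n4→Eg (+1); total 3.
Path In→n5→Eg (+1); total 4.
Path In→n6→Eg (+1); total 5.
No residual In→Eg path; max flow = 5.
Certifying cut of size 5: {In→Eg, In→n2, In→n4, In→n5, In→n6}.

5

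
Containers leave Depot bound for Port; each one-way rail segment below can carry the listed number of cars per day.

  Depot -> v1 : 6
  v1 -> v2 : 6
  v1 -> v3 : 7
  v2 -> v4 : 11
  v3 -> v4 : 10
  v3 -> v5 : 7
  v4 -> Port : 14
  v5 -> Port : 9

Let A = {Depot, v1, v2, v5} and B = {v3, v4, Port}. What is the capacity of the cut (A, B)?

27

Edges leaving {Depot, v1, v2, v5}: v1→v3 (7), v2→v4 (11), v5→Port (9).
Cut capacity = 7 + 11 + 9 = 27.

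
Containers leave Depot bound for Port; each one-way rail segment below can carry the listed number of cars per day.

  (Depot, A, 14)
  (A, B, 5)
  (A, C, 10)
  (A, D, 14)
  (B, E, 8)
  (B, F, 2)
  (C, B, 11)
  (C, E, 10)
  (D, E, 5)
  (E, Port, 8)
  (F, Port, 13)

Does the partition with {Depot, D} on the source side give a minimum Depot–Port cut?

Given cut capacity: 14 + 5 = 19.
Augment Depot→A→B→E→Port: bottleneck 5, flow now 5.
Augment Depot→A→C→E→Port: bottleneck 3, flow now 8.
Augment Depot→A→C→B→F→Port: bottleneck 2, flow now 10.
No augmenting path remains; maximum flow = 10.
In the residual graph, reachable from Depot: {Depot, A, B, C, D, E}.
Min-cut edges: B→F (2), E→Port (8); capacity 2 + 8 = 10.
Cut capacity 19 exceeds the max flow 10, so it is not minimum.

No — its capacity is 19, but the minimum cut has capacity 10.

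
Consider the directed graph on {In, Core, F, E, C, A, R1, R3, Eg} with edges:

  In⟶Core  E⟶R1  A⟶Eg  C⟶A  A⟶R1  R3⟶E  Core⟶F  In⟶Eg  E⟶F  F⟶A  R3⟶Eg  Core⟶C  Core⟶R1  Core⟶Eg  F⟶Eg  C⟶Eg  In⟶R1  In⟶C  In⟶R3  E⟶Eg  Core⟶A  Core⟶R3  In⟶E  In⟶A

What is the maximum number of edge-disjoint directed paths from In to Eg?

Assign every edge capacity 1; by Menger, the answer equals the max flow.
Path In→Eg (+1); total 1.
Path In→Core→Eg (+1); total 2.
Path In→E→Eg (+1); total 3.
Path In→C→Eg (+1); total 4.
Path In→A→Eg (+1); total 5.
Path In→R3→Eg (+1); total 6.
No residual In→Eg path; max flow = 6.
Certifying cut of size 6: {In→A, In→C, In→Core, In→E, In→Eg, In→R3}.

6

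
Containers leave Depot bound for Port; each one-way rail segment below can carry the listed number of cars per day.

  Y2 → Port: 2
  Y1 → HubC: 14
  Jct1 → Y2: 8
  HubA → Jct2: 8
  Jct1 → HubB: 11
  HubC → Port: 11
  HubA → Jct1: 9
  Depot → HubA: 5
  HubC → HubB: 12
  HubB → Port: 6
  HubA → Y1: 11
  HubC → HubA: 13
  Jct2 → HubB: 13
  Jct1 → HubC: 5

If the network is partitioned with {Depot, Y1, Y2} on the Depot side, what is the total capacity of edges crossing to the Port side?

Edges leaving {Depot, Y1, Y2}: Depot→HubA (5), Y1→HubC (14), Y2→Port (2).
Cut capacity = 5 + 14 + 2 = 21.

21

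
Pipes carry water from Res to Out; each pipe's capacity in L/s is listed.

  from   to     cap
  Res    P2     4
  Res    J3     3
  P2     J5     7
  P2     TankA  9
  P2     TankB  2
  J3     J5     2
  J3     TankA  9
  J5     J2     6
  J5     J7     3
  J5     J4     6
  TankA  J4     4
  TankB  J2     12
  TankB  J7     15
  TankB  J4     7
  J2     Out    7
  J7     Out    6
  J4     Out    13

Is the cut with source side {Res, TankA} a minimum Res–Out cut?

No — its capacity is 11, but the minimum cut has capacity 7.

Given cut capacity: 4 + 3 + 4 = 11.
Augment Res→P2→J5→J2→Out: bottleneck 4, flow now 4.
Augment Res→J3→J5→J2→Out: bottleneck 2, flow now 6.
Augment Res→J3→TankA→J4→Out: bottleneck 1, flow now 7.
No augmenting path remains; maximum flow = 7.
In the residual graph, reachable from Res: {Res}.
Min-cut edges: Res→P2 (4), Res→J3 (3); capacity 4 + 3 = 7.
Cut capacity 11 exceeds the max flow 7, so it is not minimum.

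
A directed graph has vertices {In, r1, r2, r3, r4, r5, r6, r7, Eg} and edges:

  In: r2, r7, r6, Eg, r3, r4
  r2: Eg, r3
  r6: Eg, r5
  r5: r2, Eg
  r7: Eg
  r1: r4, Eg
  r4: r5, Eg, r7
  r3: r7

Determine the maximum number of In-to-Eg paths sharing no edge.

Assign every edge capacity 1; by Menger, the answer equals the max flow.
Path In→Eg (+1); total 1.
Path In→r2→Eg (+1); total 2.
Path In→r4→Eg (+1); total 3.
Path In→r6→Eg (+1); total 4.
Path In→r7→Eg (+1); total 5.
No residual In→Eg path; max flow = 5.
Certifying cut of size 5: {In→Eg, In→r2, In→r4, In→r6, r7→Eg}.

5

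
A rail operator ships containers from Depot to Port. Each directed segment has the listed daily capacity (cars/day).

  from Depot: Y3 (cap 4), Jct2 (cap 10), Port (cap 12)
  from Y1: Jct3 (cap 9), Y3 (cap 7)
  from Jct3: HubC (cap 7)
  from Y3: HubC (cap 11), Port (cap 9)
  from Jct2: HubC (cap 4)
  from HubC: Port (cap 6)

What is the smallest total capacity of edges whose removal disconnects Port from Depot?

20

Augment Depot→Port: bottleneck 12, flow now 12.
Augment Depot→Y3→Port: bottleneck 4, flow now 16.
Augment Depot→Jct2→HubC→Port: bottleneck 4, flow now 20.
No augmenting path remains; maximum flow = 20.
By max-flow min-cut, the minimum cut capacity equals the max flow.
In the residual graph, reachable from Depot: {Depot, Jct2}.
Min-cut edges: Depot→Y3 (4), Depot→Port (12), Jct2→HubC (4); capacity 4 + 12 + 4 = 20.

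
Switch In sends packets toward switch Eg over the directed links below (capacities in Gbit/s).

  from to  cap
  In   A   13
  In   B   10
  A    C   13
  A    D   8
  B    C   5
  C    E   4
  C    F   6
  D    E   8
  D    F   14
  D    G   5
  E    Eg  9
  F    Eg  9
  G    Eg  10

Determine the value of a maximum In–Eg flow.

18

Augment In→A→C→E→Eg: bottleneck 4, flow now 4.
Augment In→A→C→F→Eg: bottleneck 6, flow now 10.
Augment In→A→D→E→Eg: bottleneck 3, flow now 13.
Augment In→B→C→A→D→E→Eg: bottleneck 2, flow now 15. (uses reverse residual edge)
Augment In→B→C→A→D→F→Eg: bottleneck 3, flow now 18. (uses reverse residual edge)
No augmenting path remains; maximum flow = 18.
In the residual graph, reachable from In: {In, B}.
Min-cut edges: In→A (13), B→C (5); capacity 13 + 5 = 18.
This cut is saturated, so no flow can exceed 18.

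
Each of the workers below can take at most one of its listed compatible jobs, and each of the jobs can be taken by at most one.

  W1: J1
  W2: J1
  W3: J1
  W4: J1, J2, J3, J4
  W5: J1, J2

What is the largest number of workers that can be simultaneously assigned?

Unit-capacity flow: source→left, listed edges, right→sink; max matching = max flow.
Augmenting path W1→J1 (+1); matched 1.
Augmenting path W4→J2 (+1); matched 2.
Augmenting path W5→J2→W4→J3 (+1); matched 3.
No augmenting path remains; maximum matching = 3.
König certificate: {W4, W5, J1} is a vertex cover of size 3 (every listed pair touches it), so no matching can be larger.

3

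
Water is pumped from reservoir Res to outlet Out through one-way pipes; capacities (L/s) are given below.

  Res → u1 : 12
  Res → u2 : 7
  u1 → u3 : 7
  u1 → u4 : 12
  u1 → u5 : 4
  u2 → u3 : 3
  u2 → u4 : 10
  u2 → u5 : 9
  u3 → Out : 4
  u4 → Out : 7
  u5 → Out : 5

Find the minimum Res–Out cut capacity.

16

Augment Res→u1→u3→Out: bottleneck 4, flow now 4.
Augment Res→u1→u4→Out: bottleneck 7, flow now 11.
Augment Res→u1→u5→Out: bottleneck 1, flow now 12.
Augment Res→u2→u5→Out: bottleneck 4, flow now 16.
No augmenting path remains; maximum flow = 16.
By max-flow min-cut, the minimum cut capacity equals the max flow.
In the residual graph, reachable from Res: {Res, u1, u2, u3, u4, u5}.
Min-cut edges: u3→Out (4), u4→Out (7), u5→Out (5); capacity 4 + 7 + 5 = 16.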